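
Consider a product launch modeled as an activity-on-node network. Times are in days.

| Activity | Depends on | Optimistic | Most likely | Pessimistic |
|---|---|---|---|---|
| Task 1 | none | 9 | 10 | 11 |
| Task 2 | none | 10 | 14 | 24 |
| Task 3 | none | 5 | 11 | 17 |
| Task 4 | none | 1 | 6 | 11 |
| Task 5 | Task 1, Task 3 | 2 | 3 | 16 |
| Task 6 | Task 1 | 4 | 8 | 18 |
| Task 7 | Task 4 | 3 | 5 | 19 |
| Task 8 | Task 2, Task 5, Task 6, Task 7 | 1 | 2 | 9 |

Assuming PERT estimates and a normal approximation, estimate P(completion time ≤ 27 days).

te_Task 1 = (9 + 4·10 + 11)/6 = 60/6 = 10; σ²_Task 1 = ((11−9)/6)² = 0.111
te_Task 2 = (10 + 4·14 + 24)/6 = 90/6 = 15; σ²_Task 2 = ((24−10)/6)² = 5.444
te_Task 3 = (5 + 4·11 + 17)/6 = 66/6 = 11; σ²_Task 3 = ((17−5)/6)² = 4.000
te_Task 4 = (1 + 4·6 + 11)/6 = 36/6 = 6; σ²_Task 4 = ((11−1)/6)² = 2.778
te_Task 5 = (2 + 4·3 + 16)/6 = 30/6 = 5; σ²_Task 5 = ((16−2)/6)² = 5.444
te_Task 6 = (4 + 4·8 + 18)/6 = 54/6 = 9; σ²_Task 6 = ((18−4)/6)² = 5.444
te_Task 7 = (3 + 4·5 + 19)/6 = 42/6 = 7; σ²_Task 7 = ((19−3)/6)² = 7.111
te_Task 8 = (1 + 4·2 + 9)/6 = 18/6 = 3; σ²_Task 8 = ((9−1)/6)² = 1.778

Forward pass:
ES_Task 1 = 0; EF_Task 1 = 10
ES_Task 2 = 0; EF_Task 2 = 15
ES_Task 3 = 0; EF_Task 3 = 11
ES_Task 4 = 0; EF_Task 4 = 6
ES_Task 5 = max(EF_Task 1=10, EF_Task 3=11) = 11; EF_Task 5 = 11+5 = 16
ES_Task 6 = 10; EF_Task 6 = 10+9 = 19
ES_Task 7 = 6; EF_Task 7 = 6+7 = 13
ES_Task 8 = max(EF_Task 2=15, EF_Task 5=16, EF_Task 6=19, EF_Task 7=13) = 19; EF_Task 8 = 19+3 = 22
Expected project duration μ = 22 days. Critical path: Task 1 → Task 6 → Task 8.

Variance along critical path = 0.111 + 5.444 + 1.778 = 7.333; σ = √7.333 = 2.708 days.
Z = (27 − 22) / 2.708 = 1.846
P(T ≤ 27) = Φ(1.846) ≈ 0.968

0.968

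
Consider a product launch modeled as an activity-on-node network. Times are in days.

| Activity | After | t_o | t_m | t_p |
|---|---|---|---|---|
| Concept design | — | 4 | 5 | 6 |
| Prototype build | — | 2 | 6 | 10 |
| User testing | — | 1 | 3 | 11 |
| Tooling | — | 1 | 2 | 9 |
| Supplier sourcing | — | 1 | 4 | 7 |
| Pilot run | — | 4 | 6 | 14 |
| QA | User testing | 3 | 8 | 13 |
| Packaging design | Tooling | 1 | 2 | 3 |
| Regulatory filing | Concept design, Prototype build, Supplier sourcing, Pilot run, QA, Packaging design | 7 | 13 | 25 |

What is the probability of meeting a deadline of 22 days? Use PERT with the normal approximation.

0.147

te_Concept design = (4 + 4·5 + 6)/6 = 30/6 = 5; σ²_Concept design = ((6−4)/6)² = 0.111
te_Prototype build = (2 + 4·6 + 10)/6 = 36/6 = 6; σ²_Prototype build = ((10−2)/6)² = 1.778
te_User testing = (1 + 4·3 + 11)/6 = 24/6 = 4; σ²_User testing = ((11−1)/6)² = 2.778
te_Tooling = (1 + 4·2 + 9)/6 = 18/6 = 3; σ²_Tooling = ((9−1)/6)² = 1.778
te_Supplier sourcing = (1 + 4·4 + 7)/6 = 24/6 = 4; σ²_Supplier sourcing = ((7−1)/6)² = 1.000
te_Pilot run = (4 + 4·6 + 14)/6 = 42/6 = 7; σ²_Pilot run = ((14−4)/6)² = 2.778
te_QA = (3 + 4·8 + 13)/6 = 48/6 = 8; σ²_QA = ((13−3)/6)² = 2.778
te_Packaging design = (1 + 4·2 + 3)/6 = 12/6 = 2; σ²_Packaging design = ((3−1)/6)² = 0.111
te_Regulatory filing = (7 + 4·13 + 25)/6 = 84/6 = 14; σ²_Regulatory filing = ((25−7)/6)² = 9.000

Forward pass:
ES_Concept design = 0; EF_Concept design = 5
ES_Prototype build = 0; EF_Prototype build = 6
ES_User testing = 0; EF_User testing = 4
ES_Tooling = 0; EF_Tooling = 3
ES_Supplier sourcing = 0; EF_Supplier sourcing = 4
ES_Pilot run = 0; EF_Pilot run = 7
ES_QA = 4; EF_QA = 4+8 = 12
ES_Packaging design = 3; EF_Packaging design = 3+2 = 5
ES_Regulatory filing = max(EF_Concept design=5, EF_Prototype build=6, EF_Supplier sourcing=4, EF_Pilot run=7, EF_QA=12, EF_Packaging design=5) = 12; EF_Regulatory filing = 12+14 = 26
Expected project duration μ = 26 days. Critical path: User testing → QA → Regulatory filing.

Variance along critical path = 2.778 + 2.778 + 9.000 = 14.556; σ = √14.556 = 3.815 days.
Z = (22 − 26) / 3.815 = -1.048
P(T ≤ 22) = Φ(-1.048) ≈ 0.147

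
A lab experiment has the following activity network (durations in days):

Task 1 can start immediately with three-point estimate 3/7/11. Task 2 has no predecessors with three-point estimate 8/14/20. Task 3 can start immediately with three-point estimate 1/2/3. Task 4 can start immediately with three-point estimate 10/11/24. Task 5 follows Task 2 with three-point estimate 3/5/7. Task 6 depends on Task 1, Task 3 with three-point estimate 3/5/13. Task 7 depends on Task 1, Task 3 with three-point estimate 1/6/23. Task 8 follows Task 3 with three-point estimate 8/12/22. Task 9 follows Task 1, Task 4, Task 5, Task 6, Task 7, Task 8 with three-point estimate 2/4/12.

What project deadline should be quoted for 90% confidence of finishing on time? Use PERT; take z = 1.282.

27.4 days

te_Task 1 = (3 + 4·7 + 11)/6 = 42/6 = 7; σ²_Task 1 = ((11−3)/6)² = 1.778
te_Task 2 = (8 + 4·14 + 20)/6 = 84/6 = 14; σ²_Task 2 = ((20−8)/6)² = 4.000
te_Task 3 = (1 + 4·2 + 3)/6 = 12/6 = 2; σ²_Task 3 = ((3−1)/6)² = 0.111
te_Task 4 = (10 + 4·11 + 24)/6 = 78/6 = 13; σ²_Task 4 = ((24−10)/6)² = 5.444
te_Task 5 = (3 + 4·5 + 7)/6 = 30/6 = 5; σ²_Task 5 = ((7−3)/6)² = 0.444
te_Task 6 = (3 + 4·5 + 13)/6 = 36/6 = 6; σ²_Task 6 = ((13−3)/6)² = 2.778
te_Task 7 = (1 + 4·6 + 23)/6 = 48/6 = 8; σ²_Task 7 = ((23−1)/6)² = 13.444
te_Task 8 = (8 + 4·12 + 22)/6 = 78/6 = 13; σ²_Task 8 = ((22−8)/6)² = 5.444
te_Task 9 = (2 + 4·4 + 12)/6 = 30/6 = 5; σ²_Task 9 = ((12−2)/6)² = 2.778

Forward pass:
ES_Task 1 = 0; EF_Task 1 = 7
ES_Task 2 = 0; EF_Task 2 = 14
ES_Task 3 = 0; EF_Task 3 = 2
ES_Task 4 = 0; EF_Task 4 = 13
ES_Task 5 = 14; EF_Task 5 = 14+5 = 19
ES_Task 6 = max(EF_Task 1=7, EF_Task 3=2) = 7; EF_Task 6 = 7+6 = 13
ES_Task 7 = max(EF_Task 1=7, EF_Task 3=2) = 7; EF_Task 7 = 7+8 = 15
ES_Task 8 = 2; EF_Task 8 = 2+13 = 15
ES_Task 9 = max(EF_Task 1=7, EF_Task 4=13, EF_Task 5=19, EF_Task 6=13, EF_Task 7=15, EF_Task 8=15) = 19; EF_Task 9 = 19+5 = 24
Expected project duration μ = 24 days. Critical path: Task 2 → Task 5 → Task 9.

Variance along critical path = 4.000 + 0.444 + 2.778 = 7.222; σ = 2.687 days.
D = μ + z·σ = 24 + 1.282·2.687 = 27.4 days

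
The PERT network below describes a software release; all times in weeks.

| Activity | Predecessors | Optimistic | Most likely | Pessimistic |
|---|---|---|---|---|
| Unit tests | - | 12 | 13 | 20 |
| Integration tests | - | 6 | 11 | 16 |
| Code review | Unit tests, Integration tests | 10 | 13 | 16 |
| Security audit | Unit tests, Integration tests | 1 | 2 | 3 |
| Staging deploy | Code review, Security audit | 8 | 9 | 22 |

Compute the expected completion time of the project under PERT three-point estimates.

38 weeks

te_Unit tests = (12 + 4·13 + 20)/6 = 84/6 = 14
te_Integration tests = (6 + 4·11 + 16)/6 = 66/6 = 11
te_Code review = (10 + 4·13 + 16)/6 = 78/6 = 13
te_Security audit = (1 + 4·2 + 3)/6 = 12/6 = 2
te_Staging deploy = (8 + 4·9 + 22)/6 = 66/6 = 11

Forward pass:
ES_Unit tests = 0; EF_Unit tests = 14
ES_Integration tests = 0; EF_Integration tests = 11
ES_Code review = max(EF_Unit tests=14, EF_Integration tests=11) = 14; EF_Code review = 14+13 = 27
ES_Security audit = max(EF_Unit tests=14, EF_Integration tests=11) = 14; EF_Security audit = 14+2 = 16
ES_Staging deploy = max(EF_Code review=27, EF_Security audit=16) = 27; EF_Staging deploy = 27+11 = 38
Expected project duration μ = 38 weeks. Critical path: Unit tests → Code review → Staging deploy.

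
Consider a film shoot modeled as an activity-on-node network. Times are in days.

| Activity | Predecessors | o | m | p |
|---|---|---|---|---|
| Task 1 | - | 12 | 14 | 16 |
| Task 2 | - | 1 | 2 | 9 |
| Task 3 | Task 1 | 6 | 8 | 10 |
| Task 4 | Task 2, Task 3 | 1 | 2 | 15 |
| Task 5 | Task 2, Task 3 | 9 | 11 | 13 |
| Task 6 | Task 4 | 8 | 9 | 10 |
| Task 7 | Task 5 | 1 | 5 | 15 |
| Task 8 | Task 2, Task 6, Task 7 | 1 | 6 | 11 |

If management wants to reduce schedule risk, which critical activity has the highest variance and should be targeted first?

te_Task 1 = (12 + 4·14 + 16)/6 = 84/6 = 14; σ²_Task 1 = ((16−12)/6)² = 0.444
te_Task 2 = (1 + 4·2 + 9)/6 = 18/6 = 3; σ²_Task 2 = ((9−1)/6)² = 1.778
te_Task 3 = (6 + 4·8 + 10)/6 = 48/6 = 8; σ²_Task 3 = ((10−6)/6)² = 0.444
te_Task 4 = (1 + 4·2 + 15)/6 = 24/6 = 4; σ²_Task 4 = ((15−1)/6)² = 5.444
te_Task 5 = (9 + 4·11 + 13)/6 = 66/6 = 11; σ²_Task 5 = ((13−9)/6)² = 0.444
te_Task 6 = (8 + 4·9 + 10)/6 = 54/6 = 9; σ²_Task 6 = ((10−8)/6)² = 0.111
te_Task 7 = (1 + 4·5 + 15)/6 = 36/6 = 6; σ²_Task 7 = ((15−1)/6)² = 5.444
te_Task 8 = (1 + 4·6 + 11)/6 = 36/6 = 6; σ²_Task 8 = ((11−1)/6)² = 2.778

Forward pass:
ES_Task 1 = 0; EF_Task 1 = 14
ES_Task 2 = 0; EF_Task 2 = 3
ES_Task 3 = 14; EF_Task 3 = 14+8 = 22
ES_Task 4 = max(EF_Task 2=3, EF_Task 3=22) = 22; EF_Task 4 = 22+4 = 26
ES_Task 5 = max(EF_Task 2=3, EF_Task 3=22) = 22; EF_Task 5 = 22+11 = 33
ES_Task 6 = 26; EF_Task 6 = 26+9 = 35
ES_Task 7 = 33; EF_Task 7 = 33+6 = 39
ES_Task 8 = max(EF_Task 2=3, EF_Task 6=35, EF_Task 7=39) = 39; EF_Task 8 = 39+6 = 45
Expected project duration μ = 45 days. Critical path: Task 1 → Task 3 → Task 5 → Task 7 → Task 8.

Variances on critical path: σ²_Task 1=0.444, σ²_Task 3=0.444, σ²_Task 5=0.444, σ²_Task 7=5.444, σ²_Task 8=2.778.
Largest is σ²_Task 7 = 5.444.

Task 7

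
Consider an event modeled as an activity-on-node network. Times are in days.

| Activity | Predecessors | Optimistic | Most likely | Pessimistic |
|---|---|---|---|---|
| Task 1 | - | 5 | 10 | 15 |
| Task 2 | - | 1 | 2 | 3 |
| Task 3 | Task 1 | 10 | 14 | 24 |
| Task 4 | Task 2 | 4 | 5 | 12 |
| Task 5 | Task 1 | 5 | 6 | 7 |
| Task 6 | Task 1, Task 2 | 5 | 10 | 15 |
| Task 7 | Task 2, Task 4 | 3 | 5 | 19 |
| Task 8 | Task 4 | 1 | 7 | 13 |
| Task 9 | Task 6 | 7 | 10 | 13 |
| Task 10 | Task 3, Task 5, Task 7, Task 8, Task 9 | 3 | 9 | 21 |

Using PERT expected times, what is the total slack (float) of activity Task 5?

14 days

te_Task 1 = (5 + 4·10 + 15)/6 = 60/6 = 10
te_Task 2 = (1 + 4·2 + 3)/6 = 12/6 = 2
te_Task 3 = (10 + 4·14 + 24)/6 = 90/6 = 15
te_Task 4 = (4 + 4·5 + 12)/6 = 36/6 = 6
te_Task 5 = (5 + 4·6 + 7)/6 = 36/6 = 6
te_Task 6 = (5 + 4·10 + 15)/6 = 60/6 = 10
te_Task 7 = (3 + 4·5 + 19)/6 = 42/6 = 7
te_Task 8 = (1 + 4·7 + 13)/6 = 42/6 = 7
te_Task 9 = (7 + 4·10 + 13)/6 = 60/6 = 10
te_Task 10 = (3 + 4·9 + 21)/6 = 60/6 = 10

Forward pass:
ES_Task 1 = 0; EF_Task 1 = 10
ES_Task 2 = 0; EF_Task 2 = 2
ES_Task 3 = 10; EF_Task 3 = 10+15 = 25
ES_Task 4 = 2; EF_Task 4 = 2+6 = 8
ES_Task 5 = 10; EF_Task 5 = 10+6 = 16
ES_Task 6 = max(EF_Task 1=10, EF_Task 2=2) = 10; EF_Task 6 = 10+10 = 20
ES_Task 7 = max(EF_Task 2=2, EF_Task 4=8) = 8; EF_Task 7 = 8+7 = 15
ES_Task 8 = 8; EF_Task 8 = 8+7 = 15
ES_Task 9 = 20; EF_Task 9 = 20+10 = 30
ES_Task 10 = max(EF_Task 3=25, EF_Task 5=16, EF_Task 7=15, EF_Task 8=15, EF_Task 9=30) = 30; EF_Task 10 = 30+10 = 40
Expected project duration μ = 40 days. Critical path: Task 1 → Task 6 → Task 9 → Task 10.

Backward pass:
LF_Task 10 = 40; LS_Task 10 = 40−10 = 30
LF_Task 9 = LS_Task 10 = 30; LS_Task 9 = 30−10 = 20
LF_Task 8 = LS_Task 10 = 30; LS_Task 8 = 30−7 = 23
LF_Task 7 = LS_Task 10 = 30; LS_Task 7 = 30−7 = 23
LF_Task 6 = LS_Task 9 = 20; LS_Task 6 = 20−10 = 10
LF_Task 5 = LS_Task 10 = 30; LS_Task 5 = 30−6 = 24
LF_Task 4 = min(LS_Task 7=23, LS_Task 8=23) = 23; LS_Task 4 = 23−6 = 17
LF_Task 3 = LS_Task 10 = 30; LS_Task 3 = 30−15 = 15
LF_Task 2 = min(LS_Task 4=17, LS_Task 6=10, LS_Task 7=23) = 10; LS_Task 2 = 10−2 = 8
LF_Task 1 = min(LS_Task 3=15, LS_Task 5=24, LS_Task 6=10) = 10; LS_Task 1 = 10−10 = 0
Slack_Task 5 = LS_Task 5 − ES_Task 5 = 24 − 10 = 14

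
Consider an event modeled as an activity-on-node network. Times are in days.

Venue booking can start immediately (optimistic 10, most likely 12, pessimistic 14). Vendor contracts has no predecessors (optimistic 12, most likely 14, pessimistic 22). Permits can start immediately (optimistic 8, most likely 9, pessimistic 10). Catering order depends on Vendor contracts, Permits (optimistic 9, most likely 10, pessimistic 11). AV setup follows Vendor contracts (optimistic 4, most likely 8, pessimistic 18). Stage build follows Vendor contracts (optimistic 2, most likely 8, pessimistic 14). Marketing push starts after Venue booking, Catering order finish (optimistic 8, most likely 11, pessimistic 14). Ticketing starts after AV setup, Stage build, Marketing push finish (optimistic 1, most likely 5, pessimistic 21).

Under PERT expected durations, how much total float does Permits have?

6 days

te_Venue booking = (10 + 4·12 + 14)/6 = 72/6 = 12
te_Vendor contracts = (12 + 4·14 + 22)/6 = 90/6 = 15
te_Permits = (8 + 4·9 + 10)/6 = 54/6 = 9
te_Catering order = (9 + 4·10 + 11)/6 = 60/6 = 10
te_AV setup = (4 + 4·8 + 18)/6 = 54/6 = 9
te_Stage build = (2 + 4·8 + 14)/6 = 48/6 = 8
te_Marketing push = (8 + 4·11 + 14)/6 = 66/6 = 11
te_Ticketing = (1 + 4·5 + 21)/6 = 42/6 = 7

Forward pass:
ES_Venue booking = 0; EF_Venue booking = 12
ES_Vendor contracts = 0; EF_Vendor contracts = 15
ES_Permits = 0; EF_Permits = 9
ES_Catering order = max(EF_Vendor contracts=15, EF_Permits=9) = 15; EF_Catering order = 15+10 = 25
ES_AV setup = 15; EF_AV setup = 15+9 = 24
ES_Stage build = 15; EF_Stage build = 15+8 = 23
ES_Marketing push = max(EF_Venue booking=12, EF_Catering order=25) = 25; EF_Marketing push = 25+11 = 36
ES_Ticketing = max(EF_AV setup=24, EF_Stage build=23, EF_Marketing push=36) = 36; EF_Ticketing = 36+7 = 43
Expected project duration μ = 43 days. Critical path: Vendor contracts → Catering order → Marketing push → Ticketing.

Backward pass:
LF_Ticketing = 43; LS_Ticketing = 43−7 = 36
LF_Marketing push = LS_Ticketing = 36; LS_Marketing push = 36−11 = 25
LF_Stage build = LS_Ticketing = 36; LS_Stage build = 36−8 = 28
LF_AV setup = LS_Ticketing = 36; LS_AV setup = 36−9 = 27
LF_Catering order = LS_Marketing push = 25; LS_Catering order = 25−10 = 15
LF_Permits = LS_Catering order = 15; LS_Permits = 15−9 = 6
LF_Vendor contracts = min(LS_Catering order=15, LS_AV setup=27, LS_Stage build=28) = 15; LS_Vendor contracts = 15−15 = 0
LF_Venue booking = LS_Marketing push = 25; LS_Venue booking = 25−12 = 13
Slack_Permits = LS_Permits − ES_Permits = 6 − 0 = 6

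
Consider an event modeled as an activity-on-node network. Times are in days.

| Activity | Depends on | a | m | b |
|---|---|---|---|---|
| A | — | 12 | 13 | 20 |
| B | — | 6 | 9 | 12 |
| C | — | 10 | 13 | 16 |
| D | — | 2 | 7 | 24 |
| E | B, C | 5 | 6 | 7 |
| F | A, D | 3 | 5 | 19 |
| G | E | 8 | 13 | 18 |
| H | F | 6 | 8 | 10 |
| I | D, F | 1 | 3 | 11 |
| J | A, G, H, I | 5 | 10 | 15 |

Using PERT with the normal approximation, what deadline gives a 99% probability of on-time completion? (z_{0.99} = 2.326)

48.0 days

te_A = (12 + 4·13 + 20)/6 = 84/6 = 14; σ²_A = ((20−12)/6)² = 1.778
te_B = (6 + 4·9 + 12)/6 = 54/6 = 9; σ²_B = ((12−6)/6)² = 1.000
te_C = (10 + 4·13 + 16)/6 = 78/6 = 13; σ²_C = ((16−10)/6)² = 1.000
te_D = (2 + 4·7 + 24)/6 = 54/6 = 9; σ²_D = ((24−2)/6)² = 13.444
te_E = (5 + 4·6 + 7)/6 = 36/6 = 6; σ²_E = ((7−5)/6)² = 0.111
te_F = (3 + 4·5 + 19)/6 = 42/6 = 7; σ²_F = ((19−3)/6)² = 7.111
te_G = (8 + 4·13 + 18)/6 = 78/6 = 13; σ²_G = ((18−8)/6)² = 2.778
te_H = (6 + 4·8 + 10)/6 = 48/6 = 8; σ²_H = ((10−6)/6)² = 0.444
te_I = (1 + 4·3 + 11)/6 = 24/6 = 4; σ²_I = ((11−1)/6)² = 2.778
te_J = (5 + 4·10 + 15)/6 = 60/6 = 10; σ²_J = ((15−5)/6)² = 2.778

Forward pass:
ES_A = 0; EF_A = 14
ES_B = 0; EF_B = 9
ES_C = 0; EF_C = 13
ES_D = 0; EF_D = 9
ES_E = max(EF_B=9, EF_C=13) = 13; EF_E = 13+6 = 19
ES_F = max(EF_A=14, EF_D=9) = 14; EF_F = 14+7 = 21
ES_G = 19; EF_G = 19+13 = 32
ES_H = 21; EF_H = 21+8 = 29
ES_I = max(EF_D=9, EF_F=21) = 21; EF_I = 21+4 = 25
ES_J = max(EF_A=14, EF_G=32, EF_H=29, EF_I=25) = 32; EF_J = 32+10 = 42
Expected project duration μ = 42 days. Critical path: C → E → G → J.

Variance along critical path = 1.000 + 0.111 + 2.778 + 2.778 = 6.667; σ = 2.582 days.
D = μ + z·σ = 42 + 2.326·2.582 = 48.0 days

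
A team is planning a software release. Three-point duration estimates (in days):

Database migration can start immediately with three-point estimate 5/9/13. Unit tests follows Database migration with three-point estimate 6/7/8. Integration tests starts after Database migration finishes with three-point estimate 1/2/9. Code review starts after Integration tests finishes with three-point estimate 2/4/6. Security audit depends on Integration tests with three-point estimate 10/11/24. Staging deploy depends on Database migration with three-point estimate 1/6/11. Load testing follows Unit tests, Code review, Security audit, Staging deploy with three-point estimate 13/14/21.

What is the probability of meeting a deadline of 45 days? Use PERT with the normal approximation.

te_Database migration = (5 + 4·9 + 13)/6 = 54/6 = 9; σ²_Database migration = ((13−5)/6)² = 1.778
te_Unit tests = (6 + 4·7 + 8)/6 = 42/6 = 7; σ²_Unit tests = ((8−6)/6)² = 0.111
te_Integration tests = (1 + 4·2 + 9)/6 = 18/6 = 3; σ²_Integration tests = ((9−1)/6)² = 1.778
te_Code review = (2 + 4·4 + 6)/6 = 24/6 = 4; σ²_Code review = ((6−2)/6)² = 0.444
te_Security audit = (10 + 4·11 + 24)/6 = 78/6 = 13; σ²_Security audit = ((24−10)/6)² = 5.444
te_Staging deploy = (1 + 4·6 + 11)/6 = 36/6 = 6; σ²_Staging deploy = ((11−1)/6)² = 2.778
te_Load testing = (13 + 4·14 + 21)/6 = 90/6 = 15; σ²_Load testing = ((21−13)/6)² = 1.778

Forward pass:
ES_Database migration = 0; EF_Database migration = 9
ES_Unit tests = 9; EF_Unit tests = 9+7 = 16
ES_Integration tests = 9; EF_Integration tests = 9+3 = 12
ES_Code review = 12; EF_Code review = 12+4 = 16
ES_Security audit = 12; EF_Security audit = 12+13 = 25
ES_Staging deploy = 9; EF_Staging deploy = 9+6 = 15
ES_Load testing = max(EF_Unit tests=16, EF_Code review=16, EF_Security audit=25, EF_Staging deploy=15) = 25; EF_Load testing = 25+15 = 40
Expected project duration μ = 40 days. Critical path: Database migration → Integration tests → Security audit → Load testing.

Variance along critical path = 1.778 + 1.778 + 5.444 + 1.778 = 10.778; σ = √10.778 = 3.283 days.
Z = (45 − 40) / 3.283 = 1.523
P(T ≤ 45) = Φ(1.523) ≈ 0.936

0.936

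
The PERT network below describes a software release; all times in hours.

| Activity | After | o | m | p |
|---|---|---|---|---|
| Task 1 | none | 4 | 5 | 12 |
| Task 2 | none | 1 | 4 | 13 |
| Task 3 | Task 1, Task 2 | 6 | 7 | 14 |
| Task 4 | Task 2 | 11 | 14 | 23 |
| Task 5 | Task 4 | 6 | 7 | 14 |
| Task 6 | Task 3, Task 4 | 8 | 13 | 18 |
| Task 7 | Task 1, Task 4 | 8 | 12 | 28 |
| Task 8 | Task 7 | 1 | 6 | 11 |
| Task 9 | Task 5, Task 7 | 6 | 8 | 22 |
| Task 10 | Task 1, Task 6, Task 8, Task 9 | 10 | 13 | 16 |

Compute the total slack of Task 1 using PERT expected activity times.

te_Task 1 = (4 + 4·5 + 12)/6 = 36/6 = 6
te_Task 2 = (1 + 4·4 + 13)/6 = 30/6 = 5
te_Task 3 = (6 + 4·7 + 14)/6 = 48/6 = 8
te_Task 4 = (11 + 4·14 + 23)/6 = 90/6 = 15
te_Task 5 = (6 + 4·7 + 14)/6 = 48/6 = 8
te_Task 6 = (8 + 4·13 + 18)/6 = 78/6 = 13
te_Task 7 = (8 + 4·12 + 28)/6 = 84/6 = 14
te_Task 8 = (1 + 4·6 + 11)/6 = 36/6 = 6
te_Task 9 = (6 + 4·8 + 22)/6 = 60/6 = 10
te_Task 10 = (10 + 4·13 + 16)/6 = 78/6 = 13

Forward pass:
ES_Task 1 = 0; EF_Task 1 = 6
ES_Task 2 = 0; EF_Task 2 = 5
ES_Task 3 = max(EF_Task 1=6, EF_Task 2=5) = 6; EF_Task 3 = 6+8 = 14
ES_Task 4 = 5; EF_Task 4 = 5+15 = 20
ES_Task 5 = 20; EF_Task 5 = 20+8 = 28
ES_Task 6 = max(EF_Task 3=14, EF_Task 4=20) = 20; EF_Task 6 = 20+13 = 33
ES_Task 7 = max(EF_Task 1=6, EF_Task 4=20) = 20; EF_Task 7 = 20+14 = 34
ES_Task 8 = 34; EF_Task 8 = 34+6 = 40
ES_Task 9 = max(EF_Task 5=28, EF_Task 7=34) = 34; EF_Task 9 = 34+10 = 44
ES_Task 10 = max(EF_Task 1=6, EF_Task 6=33, EF_Task 8=40, EF_Task 9=44) = 44; EF_Task 10 = 44+13 = 57
Expected project duration μ = 57 hours. Critical path: Task 2 → Task 4 → Task 7 → Task 9 → Task 10.

Backward pass:
LF_Task 10 = 57; LS_Task 10 = 57−13 = 44
LF_Task 9 = LS_Task 10 = 44; LS_Task 9 = 44−10 = 34
LF_Task 8 = LS_Task 10 = 44; LS_Task 8 = 44−6 = 38
LF_Task 7 = min(LS_Task 8=38, LS_Task 9=34) = 34; LS_Task 7 = 34−14 = 20
LF_Task 6 = LS_Task 10 = 44; LS_Task 6 = 44−13 = 31
LF_Task 5 = LS_Task 9 = 34; LS_Task 5 = 34−8 = 26
LF_Task 4 = min(LS_Task 5=26, LS_Task 6=31, LS_Task 7=20) = 20; LS_Task 4 = 20−15 = 5
LF_Task 3 = LS_Task 6 = 31; LS_Task 3 = 31−8 = 23
LF_Task 2 = min(LS_Task 3=23, LS_Task 4=5) = 5; LS_Task 2 = 5−5 = 0
LF_Task 1 = min(LS_Task 3=23, LS_Task 7=20, LS_Task 10=44) = 20; LS_Task 1 = 20−6 = 14
Slack_Task 1 = LS_Task 1 − ES_Task 1 = 14 − 0 = 14

14 hours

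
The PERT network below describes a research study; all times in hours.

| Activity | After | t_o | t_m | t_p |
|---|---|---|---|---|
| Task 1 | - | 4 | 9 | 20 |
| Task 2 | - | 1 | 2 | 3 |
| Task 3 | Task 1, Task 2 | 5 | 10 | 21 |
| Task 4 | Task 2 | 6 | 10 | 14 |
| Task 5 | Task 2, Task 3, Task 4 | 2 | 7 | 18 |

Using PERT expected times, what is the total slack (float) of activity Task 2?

te_Task 1 = (4 + 4·9 + 20)/6 = 60/6 = 10
te_Task 2 = (1 + 4·2 + 3)/6 = 12/6 = 2
te_Task 3 = (5 + 4·10 + 21)/6 = 66/6 = 11
te_Task 4 = (6 + 4·10 + 14)/6 = 60/6 = 10
te_Task 5 = (2 + 4·7 + 18)/6 = 48/6 = 8

Forward pass:
ES_Task 1 = 0; EF_Task 1 = 10
ES_Task 2 = 0; EF_Task 2 = 2
ES_Task 3 = max(EF_Task 1=10, EF_Task 2=2) = 10; EF_Task 3 = 10+11 = 21
ES_Task 4 = 2; EF_Task 4 = 2+10 = 12
ES_Task 5 = max(EF_Task 2=2, EF_Task 3=21, EF_Task 4=12) = 21; EF_Task 5 = 21+8 = 29
Expected project duration μ = 29 hours. Critical path: Task 1 → Task 3 → Task 5.

Backward pass:
LF_Task 5 = 29; LS_Task 5 = 29−8 = 21
LF_Task 4 = LS_Task 5 = 21; LS_Task 4 = 21−10 = 11
LF_Task 3 = LS_Task 5 = 21; LS_Task 3 = 21−11 = 10
LF_Task 2 = min(LS_Task 3=10, LS_Task 4=11, LS_Task 5=21) = 10; LS_Task 2 = 10−2 = 8
LF_Task 1 = LS_Task 3 = 10; LS_Task 1 = 10−10 = 0
Slack_Task 2 = LS_Task 2 − ES_Task 2 = 8 − 0 = 8

8 hours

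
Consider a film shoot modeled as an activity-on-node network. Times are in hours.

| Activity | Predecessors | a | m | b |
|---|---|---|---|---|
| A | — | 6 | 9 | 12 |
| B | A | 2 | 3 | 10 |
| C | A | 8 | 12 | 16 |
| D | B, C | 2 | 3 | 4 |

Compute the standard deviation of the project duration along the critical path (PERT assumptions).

1.70 hours

te_A = (6 + 4·9 + 12)/6 = 54/6 = 9; σ²_A = ((12−6)/6)² = 1.000
te_B = (2 + 4·3 + 10)/6 = 24/6 = 4; σ²_B = ((10−2)/6)² = 1.778
te_C = (8 + 4·12 + 16)/6 = 72/6 = 12; σ²_C = ((16−8)/6)² = 1.778
te_D = (2 + 4·3 + 4)/6 = 18/6 = 3; σ²_D = ((4−2)/6)² = 0.111

Forward pass:
ES_A = 0; EF_A = 9
ES_B = 9; EF_B = 9+4 = 13
ES_C = 9; EF_C = 9+12 = 21
ES_D = max(EF_B=13, EF_C=21) = 21; EF_D = 21+3 = 24
Expected project duration μ = 24 hours. Critical path: A → C → D.

Variance along critical path = 1.000 + 1.778 + 0.111 = 2.889
σ = √2.889 = 1.700 hours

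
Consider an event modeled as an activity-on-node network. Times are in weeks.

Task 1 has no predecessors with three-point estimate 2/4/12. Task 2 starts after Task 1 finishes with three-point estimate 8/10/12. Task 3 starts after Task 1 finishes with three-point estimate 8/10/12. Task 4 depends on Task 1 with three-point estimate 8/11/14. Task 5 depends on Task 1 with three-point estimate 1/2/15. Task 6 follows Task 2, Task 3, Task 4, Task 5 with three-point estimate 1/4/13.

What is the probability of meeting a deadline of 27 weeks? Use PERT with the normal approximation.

0.984

te_Task 1 = (2 + 4·4 + 12)/6 = 30/6 = 5; σ²_Task 1 = ((12−2)/6)² = 2.778
te_Task 2 = (8 + 4·10 + 12)/6 = 60/6 = 10; σ²_Task 2 = ((12−8)/6)² = 0.444
te_Task 3 = (8 + 4·10 + 12)/6 = 60/6 = 10; σ²_Task 3 = ((12−8)/6)² = 0.444
te_Task 4 = (8 + 4·11 + 14)/6 = 66/6 = 11; σ²_Task 4 = ((14−8)/6)² = 1.000
te_Task 5 = (1 + 4·2 + 15)/6 = 24/6 = 4; σ²_Task 5 = ((15−1)/6)² = 5.444
te_Task 6 = (1 + 4·4 + 13)/6 = 30/6 = 5; σ²_Task 6 = ((13−1)/6)² = 4.000

Forward pass:
ES_Task 1 = 0; EF_Task 1 = 5
ES_Task 2 = 5; EF_Task 2 = 5+10 = 15
ES_Task 3 = 5; EF_Task 3 = 5+10 = 15
ES_Task 4 = 5; EF_Task 4 = 5+11 = 16
ES_Task 5 = 5; EF_Task 5 = 5+4 = 9
ES_Task 6 = max(EF_Task 2=15, EF_Task 3=15, EF_Task 4=16, EF_Task 5=9) = 16; EF_Task 6 = 16+5 = 21
Expected project duration μ = 21 weeks. Critical path: Task 1 → Task 4 → Task 6.

Variance along critical path = 2.778 + 1.000 + 4.000 = 7.778; σ = √7.778 = 2.789 weeks.
Z = (27 − 21) / 2.789 = 2.151
P(T ≤ 27) = Φ(2.151) ≈ 0.984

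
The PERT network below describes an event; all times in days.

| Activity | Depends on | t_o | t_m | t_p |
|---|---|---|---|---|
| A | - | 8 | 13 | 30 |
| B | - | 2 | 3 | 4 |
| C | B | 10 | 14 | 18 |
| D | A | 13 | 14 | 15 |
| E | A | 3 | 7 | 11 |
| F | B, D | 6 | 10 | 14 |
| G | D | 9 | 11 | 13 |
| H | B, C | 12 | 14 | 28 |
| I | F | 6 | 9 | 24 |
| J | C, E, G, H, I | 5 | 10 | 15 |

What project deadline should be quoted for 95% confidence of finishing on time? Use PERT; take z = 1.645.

te_A = (8 + 4·13 + 30)/6 = 90/6 = 15; σ²_A = ((30−8)/6)² = 13.444
te_B = (2 + 4·3 + 4)/6 = 18/6 = 3; σ²_B = ((4−2)/6)² = 0.111
te_C = (10 + 4·14 + 18)/6 = 84/6 = 14; σ²_C = ((18−10)/6)² = 1.778
te_D = (13 + 4·14 + 15)/6 = 84/6 = 14; σ²_D = ((15−13)/6)² = 0.111
te_E = (3 + 4·7 + 11)/6 = 42/6 = 7; σ²_E = ((11−3)/6)² = 1.778
te_F = (6 + 4·10 + 14)/6 = 60/6 = 10; σ²_F = ((14−6)/6)² = 1.778
te_G = (9 + 4·11 + 13)/6 = 66/6 = 11; σ²_G = ((13−9)/6)² = 0.444
te_H = (12 + 4·14 + 28)/6 = 96/6 = 16; σ²_H = ((28−12)/6)² = 7.111
te_I = (6 + 4·9 + 24)/6 = 66/6 = 11; σ²_I = ((24−6)/6)² = 9.000
te_J = (5 + 4·10 + 15)/6 = 60/6 = 10; σ²_J = ((15−5)/6)² = 2.778

Forward pass:
ES_A = 0; EF_A = 15
ES_B = 0; EF_B = 3
ES_C = 3; EF_C = 3+14 = 17
ES_D = 15; EF_D = 15+14 = 29
ES_E = 15; EF_E = 15+7 = 22
ES_F = max(EF_B=3, EF_D=29) = 29; EF_F = 29+10 = 39
ES_G = 29; EF_G = 29+11 = 40
ES_H = max(EF_B=3, EF_C=17) = 17; EF_H = 17+16 = 33
ES_I = 39; EF_I = 39+11 = 50
ES_J = max(EF_C=17, EF_E=22, EF_G=40, EF_H=33, EF_I=50) = 50; EF_J = 50+10 = 60
Expected project duration μ = 60 days. Critical path: A → D → F → I → J.

Variance along critical path = 13.444 + 0.111 + 1.778 + 9.000 + 2.778 = 27.111; σ = 5.207 days.
D = μ + z·σ = 60 + 1.645·5.207 = 68.6 days

68.6 days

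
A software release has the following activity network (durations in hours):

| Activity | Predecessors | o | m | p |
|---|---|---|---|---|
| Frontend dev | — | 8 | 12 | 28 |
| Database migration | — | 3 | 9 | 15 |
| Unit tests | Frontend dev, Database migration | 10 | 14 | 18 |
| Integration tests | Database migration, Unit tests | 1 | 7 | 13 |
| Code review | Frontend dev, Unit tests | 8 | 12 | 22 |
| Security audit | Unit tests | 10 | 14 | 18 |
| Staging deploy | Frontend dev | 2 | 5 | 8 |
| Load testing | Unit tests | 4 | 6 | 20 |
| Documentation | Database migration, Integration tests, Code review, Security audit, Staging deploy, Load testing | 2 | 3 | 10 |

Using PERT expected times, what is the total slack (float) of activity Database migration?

te_Frontend dev = (8 + 4·12 + 28)/6 = 84/6 = 14
te_Database migration = (3 + 4·9 + 15)/6 = 54/6 = 9
te_Unit tests = (10 + 4·14 + 18)/6 = 84/6 = 14
te_Integration tests = (1 + 4·7 + 13)/6 = 42/6 = 7
te_Code review = (8 + 4·12 + 22)/6 = 78/6 = 13
te_Security audit = (10 + 4·14 + 18)/6 = 84/6 = 14
te_Staging deploy = (2 + 4·5 + 8)/6 = 30/6 = 5
te_Load testing = (4 + 4·6 + 20)/6 = 48/6 = 8
te_Documentation = (2 + 4·3 + 10)/6 = 24/6 = 4

Forward pass:
ES_Frontend dev = 0; EF_Frontend dev = 14
ES_Database migration = 0; EF_Database migration = 9
ES_Unit tests = max(EF_Frontend dev=14, EF_Database migration=9) = 14; EF_Unit tests = 14+14 = 28
ES_Integration tests = max(EF_Database migration=9, EF_Unit tests=28) = 28; EF_Integration tests = 28+7 = 35
ES_Code review = max(EF_Frontend dev=14, EF_Unit tests=28) = 28; EF_Code review = 28+13 = 41
ES_Security audit = 28; EF_Security audit = 28+14 = 42
ES_Staging deploy = 14; EF_Staging deploy = 14+5 = 19
ES_Load testing = 28; EF_Load testing = 28+8 = 36
ES_Documentation = max(EF_Database migration=9, EF_Integration tests=35, EF_Code review=41, EF_Security audit=42, EF_Staging deploy=19, EF_Load testing=36) = 42; EF_Documentation = 42+4 = 46
Expected project duration μ = 46 hours. Critical path: Frontend dev → Unit tests → Security audit → Documentation.

Backward pass:
LF_Documentation = 46; LS_Documentation = 46−4 = 42
LF_Load testing = LS_Documentation = 42; LS_Load testing = 42−8 = 34
LF_Staging deploy = LS_Documentation = 42; LS_Staging deploy = 42−5 = 37
LF_Security audit = LS_Documentation = 42; LS_Security audit = 42−14 = 28
LF_Code review = LS_Documentation = 42; LS_Code review = 42−13 = 29
LF_Integration tests = LS_Documentation = 42; LS_Integration tests = 42−7 = 35
LF_Unit tests = min(LS_Integration tests=35, LS_Code review=29, LS_Security audit=28, LS_Load testing=34) = 28; LS_Unit tests = 28−14 = 14
LF_Database migration = min(LS_Unit tests=14, LS_Integration tests=35, LS_Documentation=42) = 14; LS_Database migration = 14−9 = 5
LF_Frontend dev = min(LS_Unit tests=14, LS_Code review=29, LS_Staging deploy=37) = 14; LS_Frontend dev = 14−14 = 0
Slack_Database migration = LS_Database migration − ES_Database migration = 5 − 0 = 5

5 hours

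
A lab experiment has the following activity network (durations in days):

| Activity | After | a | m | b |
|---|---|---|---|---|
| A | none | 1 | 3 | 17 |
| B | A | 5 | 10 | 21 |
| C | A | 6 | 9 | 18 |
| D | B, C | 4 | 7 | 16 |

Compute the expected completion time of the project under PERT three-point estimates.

24 days

te_A = (1 + 4·3 + 17)/6 = 30/6 = 5
te_B = (5 + 4·10 + 21)/6 = 66/6 = 11
te_C = (6 + 4·9 + 18)/6 = 60/6 = 10
te_D = (4 + 4·7 + 16)/6 = 48/6 = 8

Forward pass:
ES_A = 0; EF_A = 5
ES_B = 5; EF_B = 5+11 = 16
ES_C = 5; EF_C = 5+10 = 15
ES_D = max(EF_B=16, EF_C=15) = 16; EF_D = 16+8 = 24
Expected project duration μ = 24 days. Critical path: A → B → D.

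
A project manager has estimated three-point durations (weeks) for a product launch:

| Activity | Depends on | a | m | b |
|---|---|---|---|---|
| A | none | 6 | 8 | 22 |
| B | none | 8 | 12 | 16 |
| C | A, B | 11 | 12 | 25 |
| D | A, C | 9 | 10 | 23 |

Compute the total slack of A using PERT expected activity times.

2 weeks

te_A = (6 + 4·8 + 22)/6 = 60/6 = 10
te_B = (8 + 4·12 + 16)/6 = 72/6 = 12
te_C = (11 + 4·12 + 25)/6 = 84/6 = 14
te_D = (9 + 4·10 + 23)/6 = 72/6 = 12

Forward pass:
ES_A = 0; EF_A = 10
ES_B = 0; EF_B = 12
ES_C = max(EF_A=10, EF_B=12) = 12; EF_C = 12+14 = 26
ES_D = max(EF_A=10, EF_C=26) = 26; EF_D = 26+12 = 38
Expected project duration μ = 38 weeks. Critical path: B → C → D.

Backward pass:
LF_D = 38; LS_D = 38−12 = 26
LF_C = LS_D = 26; LS_C = 26−14 = 12
LF_B = LS_C = 12; LS_B = 12−12 = 0
LF_A = min(LS_C=12, LS_D=26) = 12; LS_A = 12−10 = 2
Slack_A = LS_A − ES_A = 2 − 0 = 2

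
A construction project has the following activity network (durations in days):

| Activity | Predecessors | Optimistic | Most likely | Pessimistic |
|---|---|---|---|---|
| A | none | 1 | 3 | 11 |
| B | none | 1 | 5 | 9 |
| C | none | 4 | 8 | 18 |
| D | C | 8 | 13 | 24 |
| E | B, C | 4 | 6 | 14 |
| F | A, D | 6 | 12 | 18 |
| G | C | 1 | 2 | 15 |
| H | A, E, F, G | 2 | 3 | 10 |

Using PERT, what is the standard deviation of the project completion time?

4.28 days

te_A = (1 + 4·3 + 11)/6 = 24/6 = 4; σ²_A = ((11−1)/6)² = 2.778
te_B = (1 + 4·5 + 9)/6 = 30/6 = 5; σ²_B = ((9−1)/6)² = 1.778
te_C = (4 + 4·8 + 18)/6 = 54/6 = 9; σ²_C = ((18−4)/6)² = 5.444
te_D = (8 + 4·13 + 24)/6 = 84/6 = 14; σ²_D = ((24−8)/6)² = 7.111
te_E = (4 + 4·6 + 14)/6 = 42/6 = 7; σ²_E = ((14−4)/6)² = 2.778
te_F = (6 + 4·12 + 18)/6 = 72/6 = 12; σ²_F = ((18−6)/6)² = 4.000
te_G = (1 + 4·2 + 15)/6 = 24/6 = 4; σ²_G = ((15−1)/6)² = 5.444
te_H = (2 + 4·3 + 10)/6 = 24/6 = 4; σ²_H = ((10−2)/6)² = 1.778

Forward pass:
ES_A = 0; EF_A = 4
ES_B = 0; EF_B = 5
ES_C = 0; EF_C = 9
ES_D = 9; EF_D = 9+14 = 23
ES_E = max(EF_B=5, EF_C=9) = 9; EF_E = 9+7 = 16
ES_F = max(EF_A=4, EF_D=23) = 23; EF_F = 23+12 = 35
ES_G = 9; EF_G = 9+4 = 13
ES_H = max(EF_A=4, EF_E=16, EF_F=35, EF_G=13) = 35; EF_H = 35+4 = 39
Expected project duration μ = 39 days. Critical path: C → D → F → H.

Variance along critical path = 5.444 + 7.111 + 4.000 + 1.778 = 18.333
σ = √18.333 = 4.282 days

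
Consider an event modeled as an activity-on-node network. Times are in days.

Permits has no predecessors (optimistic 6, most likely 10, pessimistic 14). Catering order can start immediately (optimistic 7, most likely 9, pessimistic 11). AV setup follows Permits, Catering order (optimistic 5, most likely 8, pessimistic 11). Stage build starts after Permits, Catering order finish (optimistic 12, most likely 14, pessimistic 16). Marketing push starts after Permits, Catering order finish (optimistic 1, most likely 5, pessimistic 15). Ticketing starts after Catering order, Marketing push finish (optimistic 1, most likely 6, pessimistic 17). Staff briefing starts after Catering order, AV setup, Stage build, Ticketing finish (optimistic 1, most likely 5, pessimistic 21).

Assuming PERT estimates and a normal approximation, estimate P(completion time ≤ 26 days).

0.085

te_Permits = (6 + 4·10 + 14)/6 = 60/6 = 10; σ²_Permits = ((14−6)/6)² = 1.778
te_Catering order = (7 + 4·9 + 11)/6 = 54/6 = 9; σ²_Catering order = ((11−7)/6)² = 0.444
te_AV setup = (5 + 4·8 + 11)/6 = 48/6 = 8; σ²_AV setup = ((11−5)/6)² = 1.000
te_Stage build = (12 + 4·14 + 16)/6 = 84/6 = 14; σ²_Stage build = ((16−12)/6)² = 0.444
te_Marketing push = (1 + 4·5 + 15)/6 = 36/6 = 6; σ²_Marketing push = ((15−1)/6)² = 5.444
te_Ticketing = (1 + 4·6 + 17)/6 = 42/6 = 7; σ²_Ticketing = ((17−1)/6)² = 7.111
te_Staff briefing = (1 + 4·5 + 21)/6 = 42/6 = 7; σ²_Staff briefing = ((21−1)/6)² = 11.111

Forward pass:
ES_Permits = 0; EF_Permits = 10
ES_Catering order = 0; EF_Catering order = 9
ES_AV setup = max(EF_Permits=10, EF_Catering order=9) = 10; EF_AV setup = 10+8 = 18
ES_Stage build = max(EF_Permits=10, EF_Catering order=9) = 10; EF_Stage build = 10+14 = 24
ES_Marketing push = max(EF_Permits=10, EF_Catering order=9) = 10; EF_Marketing push = 10+6 = 16
ES_Ticketing = max(EF_Catering order=9, EF_Marketing push=16) = 16; EF_Ticketing = 16+7 = 23
ES_Staff briefing = max(EF_Catering order=9, EF_AV setup=18, EF_Stage build=24, EF_Ticketing=23) = 24; EF_Staff briefing = 24+7 = 31
Expected project duration μ = 31 days. Critical path: Permits → Stage build → Staff briefing.

Variance along critical path = 1.778 + 0.444 + 11.111 = 13.333; σ = √13.333 = 3.651 days.
Z = (26 − 31) / 3.651 = -1.369
P(T ≤ 26) = Φ(-1.369) ≈ 0.085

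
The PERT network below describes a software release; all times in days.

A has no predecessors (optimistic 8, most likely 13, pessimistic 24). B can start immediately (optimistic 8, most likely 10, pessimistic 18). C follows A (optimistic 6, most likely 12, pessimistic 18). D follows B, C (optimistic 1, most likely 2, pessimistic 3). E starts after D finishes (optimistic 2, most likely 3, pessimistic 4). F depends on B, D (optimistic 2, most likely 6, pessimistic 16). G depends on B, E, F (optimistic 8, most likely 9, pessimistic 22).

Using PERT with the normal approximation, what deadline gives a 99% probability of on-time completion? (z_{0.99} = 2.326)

56.9 days

te_A = (8 + 4·13 + 24)/6 = 84/6 = 14; σ²_A = ((24−8)/6)² = 7.111
te_B = (8 + 4·10 + 18)/6 = 66/6 = 11; σ²_B = ((18−8)/6)² = 2.778
te_C = (6 + 4·12 + 18)/6 = 72/6 = 12; σ²_C = ((18−6)/6)² = 4.000
te_D = (1 + 4·2 + 3)/6 = 12/6 = 2; σ²_D = ((3−1)/6)² = 0.111
te_E = (2 + 4·3 + 4)/6 = 18/6 = 3; σ²_E = ((4−2)/6)² = 0.111
te_F = (2 + 4·6 + 16)/6 = 42/6 = 7; σ²_F = ((16−2)/6)² = 5.444
te_G = (8 + 4·9 + 22)/6 = 66/6 = 11; σ²_G = ((22−8)/6)² = 5.444

Forward pass:
ES_A = 0; EF_A = 14
ES_B = 0; EF_B = 11
ES_C = 14; EF_C = 14+12 = 26
ES_D = max(EF_B=11, EF_C=26) = 26; EF_D = 26+2 = 28
ES_E = 28; EF_E = 28+3 = 31
ES_F = max(EF_B=11, EF_D=28) = 28; EF_F = 28+7 = 35
ES_G = max(EF_B=11, EF_E=31, EF_F=35) = 35; EF_G = 35+11 = 46
Expected project duration μ = 46 days. Critical path: A → C → D → F → G.

Variance along critical path = 7.111 + 4.000 + 0.111 + 5.444 + 5.444 = 22.111; σ = 4.702 days.
D = μ + z·σ = 46 + 2.326·4.702 = 56.9 days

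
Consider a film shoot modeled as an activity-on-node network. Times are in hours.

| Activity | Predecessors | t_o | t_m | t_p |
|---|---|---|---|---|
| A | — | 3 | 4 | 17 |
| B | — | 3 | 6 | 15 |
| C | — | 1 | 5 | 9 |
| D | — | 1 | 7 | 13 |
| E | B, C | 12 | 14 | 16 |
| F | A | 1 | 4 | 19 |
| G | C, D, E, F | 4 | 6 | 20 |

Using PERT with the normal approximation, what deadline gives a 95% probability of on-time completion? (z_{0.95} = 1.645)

34.6 hours

te_A = (3 + 4·4 + 17)/6 = 36/6 = 6; σ²_A = ((17−3)/6)² = 5.444
te_B = (3 + 4·6 + 15)/6 = 42/6 = 7; σ²_B = ((15−3)/6)² = 4.000
te_C = (1 + 4·5 + 9)/6 = 30/6 = 5; σ²_C = ((9−1)/6)² = 1.778
te_D = (1 + 4·7 + 13)/6 = 42/6 = 7; σ²_D = ((13−1)/6)² = 4.000
te_E = (12 + 4·14 + 16)/6 = 84/6 = 14; σ²_E = ((16−12)/6)² = 0.444
te_F = (1 + 4·4 + 19)/6 = 36/6 = 6; σ²_F = ((19−1)/6)² = 9.000
te_G = (4 + 4·6 + 20)/6 = 48/6 = 8; σ²_G = ((20−4)/6)² = 7.111

Forward pass:
ES_A = 0; EF_A = 6
ES_B = 0; EF_B = 7
ES_C = 0; EF_C = 5
ES_D = 0; EF_D = 7
ES_E = max(EF_B=7, EF_C=5) = 7; EF_E = 7+14 = 21
ES_F = 6; EF_F = 6+6 = 12
ES_G = max(EF_C=5, EF_D=7, EF_E=21, EF_F=12) = 21; EF_G = 21+8 = 29
Expected project duration μ = 29 hours. Critical path: B → E → G.

Variance along critical path = 4.000 + 0.444 + 7.111 = 11.556; σ = 3.399 hours.
D = μ + z·σ = 29 + 1.645·3.399 = 34.6 hours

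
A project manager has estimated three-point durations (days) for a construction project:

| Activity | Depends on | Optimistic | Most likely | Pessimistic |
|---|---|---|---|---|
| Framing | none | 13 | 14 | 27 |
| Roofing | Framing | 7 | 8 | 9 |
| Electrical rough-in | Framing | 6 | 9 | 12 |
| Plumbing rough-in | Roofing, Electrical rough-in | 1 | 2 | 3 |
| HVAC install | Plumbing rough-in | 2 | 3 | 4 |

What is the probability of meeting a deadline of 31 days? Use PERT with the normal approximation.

te_Framing = (13 + 4·14 + 27)/6 = 96/6 = 16; σ²_Framing = ((27−13)/6)² = 5.444
te_Roofing = (7 + 4·8 + 9)/6 = 48/6 = 8; σ²_Roofing = ((9−7)/6)² = 0.111
te_Electrical rough-in = (6 + 4·9 + 12)/6 = 54/6 = 9; σ²_Electrical rough-in = ((12−6)/6)² = 1.000
te_Plumbing rough-in = (1 + 4·2 + 3)/6 = 12/6 = 2; σ²_Plumbing rough-in = ((3−1)/6)² = 0.111
te_HVAC install = (2 + 4·3 + 4)/6 = 18/6 = 3; σ²_HVAC install = ((4−2)/6)² = 0.111

Forward pass:
ES_Framing = 0; EF_Framing = 16
ES_Roofing = 16; EF_Roofing = 16+8 = 24
ES_Electrical rough-in = 16; EF_Electrical rough-in = 16+9 = 25
ES_Plumbing rough-in = max(EF_Roofing=24, EF_Electrical rough-in=25) = 25; EF_Plumbing rough-in = 25+2 = 27
ES_HVAC install = 27; EF_HVAC install = 27+3 = 30
Expected project duration μ = 30 days. Critical path: Framing → Electrical rough-in → Plumbing rough-in → HVAC install.

Variance along critical path = 5.444 + 1.000 + 0.111 + 0.111 = 6.667; σ = √6.667 = 2.582 days.
Z = (31 − 30) / 2.582 = 0.387
P(T ≤ 31) = Φ(0.387) ≈ 0.651

0.651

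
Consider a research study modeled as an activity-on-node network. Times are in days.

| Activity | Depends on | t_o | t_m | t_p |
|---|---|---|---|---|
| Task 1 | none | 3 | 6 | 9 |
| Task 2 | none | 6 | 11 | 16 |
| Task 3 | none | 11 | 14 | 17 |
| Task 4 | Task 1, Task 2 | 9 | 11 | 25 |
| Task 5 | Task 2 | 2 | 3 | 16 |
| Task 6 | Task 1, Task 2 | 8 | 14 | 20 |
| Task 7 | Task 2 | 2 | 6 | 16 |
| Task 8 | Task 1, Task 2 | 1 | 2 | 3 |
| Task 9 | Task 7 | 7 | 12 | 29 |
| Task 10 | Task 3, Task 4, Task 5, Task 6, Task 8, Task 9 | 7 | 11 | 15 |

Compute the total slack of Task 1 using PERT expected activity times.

te_Task 1 = (3 + 4·6 + 9)/6 = 36/6 = 6
te_Task 2 = (6 + 4·11 + 16)/6 = 66/6 = 11
te_Task 3 = (11 + 4·14 + 17)/6 = 84/6 = 14
te_Task 4 = (9 + 4·11 + 25)/6 = 78/6 = 13
te_Task 5 = (2 + 4·3 + 16)/6 = 30/6 = 5
te_Task 6 = (8 + 4·14 + 20)/6 = 84/6 = 14
te_Task 7 = (2 + 4·6 + 16)/6 = 42/6 = 7
te_Task 8 = (1 + 4·2 + 3)/6 = 12/6 = 2
te_Task 9 = (7 + 4·12 + 29)/6 = 84/6 = 14
te_Task 10 = (7 + 4·11 + 15)/6 = 66/6 = 11

Forward pass:
ES_Task 1 = 0; EF_Task 1 = 6
ES_Task 2 = 0; EF_Task 2 = 11
ES_Task 3 = 0; EF_Task 3 = 14
ES_Task 4 = max(EF_Task 1=6, EF_Task 2=11) = 11; EF_Task 4 = 11+13 = 24
ES_Task 5 = 11; EF_Task 5 = 11+5 = 16
ES_Task 6 = max(EF_Task 1=6, EF_Task 2=11) = 11; EF_Task 6 = 11+14 = 25
ES_Task 7 = 11; EF_Task 7 = 11+7 = 18
ES_Task 8 = max(EF_Task 1=6, EF_Task 2=11) = 11; EF_Task 8 = 11+2 = 13
ES_Task 9 = 18; EF_Task 9 = 18+14 = 32
ES_Task 10 = max(EF_Task 3=14, EF_Task 4=24, EF_Task 5=16, EF_Task 6=25, EF_Task 8=13, EF_Task 9=32) = 32; EF_Task 10 = 32+11 = 43
Expected project duration μ = 43 days. Critical path: Task 2 → Task 7 → Task 9 → Task 10.

Backward pass:
LF_Task 10 = 43; LS_Task 10 = 43−11 = 32
LF_Task 9 = LS_Task 10 = 32; LS_Task 9 = 32−14 = 18
LF_Task 8 = LS_Task 10 = 32; LS_Task 8 = 32−2 = 30
LF_Task 7 = LS_Task 9 = 18; LS_Task 7 = 18−7 = 11
LF_Task 6 = LS_Task 10 = 32; LS_Task 6 = 32−14 = 18
LF_Task 5 = LS_Task 10 = 32; LS_Task 5 = 32−5 = 27
LF_Task 4 = LS_Task 10 = 32; LS_Task 4 = 32−13 = 19
LF_Task 3 = LS_Task 10 = 32; LS_Task 3 = 32−14 = 18
LF_Task 2 = min(LS_Task 4=19, LS_Task 5=27, LS_Task 6=18, LS_Task 7=11, LS_Task 8=30) = 11; LS_Task 2 = 11−11 = 0
LF_Task 1 = min(LS_Task 4=19, LS_Task 6=18, LS_Task 8=30) = 18; LS_Task 1 = 18−6 = 12
Slack_Task 1 = LS_Task 1 − ES_Task 1 = 12 − 0 = 12

12 days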